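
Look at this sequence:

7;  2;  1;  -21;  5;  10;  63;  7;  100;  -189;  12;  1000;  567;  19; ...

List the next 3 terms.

Split by position mod 3: positions 1, 4, 7, … form one track, and each other residue class forms its own.
Track A is 7, -21, 63, -189, 567, which is a geometric progression (common ratio -3).
Track B is 2, 5, 7, 12, 19, which is a Fibonacci-like recurrence a_n = a_{n-1} + a_{n-2}.
Track C is 1, 10, 100, 1000, which is powers 10^0, 10^1, 10^2, ….
Term 15 comes from track C (its 5th entry): 10000.
The 16th slot belongs to track A; its 6th term is -1701.
The 17th slot belongs to track B; its 6th term is 31.

10000, -1701, 31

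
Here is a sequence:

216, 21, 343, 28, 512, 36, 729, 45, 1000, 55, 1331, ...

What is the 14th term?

78

Taking every 2nd term gives 2 separate tracks.
Track A: 216, 343, 512, 729, 1000, 1331 — the cubes 6³, 7³, 8³, ….
Track B: 21, 28, 36, 45, 55 — triangular numbers n(n+1)/2 for n = 6, 7, ….
Term 14 comes from track B (its 7th entry): 78.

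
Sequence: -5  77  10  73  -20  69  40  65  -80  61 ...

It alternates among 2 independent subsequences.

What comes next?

The terms cycle through 2 interleaved subsequences.
Track A: -5, 10, -20, 40, -80 — geometric with ratio -2.
Track B: 77, 73, 69, 65, 61 — arithmetic, step −4.
The 11th slot belongs to track A; its 6th term is 160.

160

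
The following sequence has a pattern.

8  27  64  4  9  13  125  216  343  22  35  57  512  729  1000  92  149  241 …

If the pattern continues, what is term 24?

Reading positions in blocks of 6 reveals the pattern AAABBB — 2 tracks woven together.
Stream A: 8, 27, 64, 125, 216, 343, 512, 729, 1000 — consecutive cubes n³ from n = 2.
Stream B: 4, 9, 13, 22, 35, 57, 92, 149, 241 — Fibonacci-style (each term is the sum of the two before it).
Position 24 → stream B, term 12 = 1021.

1021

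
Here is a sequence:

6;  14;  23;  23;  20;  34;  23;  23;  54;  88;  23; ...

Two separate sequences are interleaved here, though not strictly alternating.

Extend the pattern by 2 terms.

Reading positions in blocks of 4 reveals the pattern AABB — 2 tracks woven together.
Stream A is 6, 14, 20, 34, 54, 88, which is each term equals the sum of the previous two.
Stream B is 23, 23, 23, 23, 23, which is the constant sequence 23.
The 12th slot belongs to stream B; its 6th term is 23.
Position 13 → stream A, term 7 = 142.

23, 142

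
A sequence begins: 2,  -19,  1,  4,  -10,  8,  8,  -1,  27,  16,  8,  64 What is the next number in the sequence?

32

Split by position mod 3: positions 1, 4, 7, … form one track, and each other residue class forms its own.
Track A: 2, 4, 8, 16 (multiplying by 2 each time).
Track B: -19, -10, -1, 8 (linear: a_n = -28 + 9·n).
Track C: 1, 8, 27, 64 (consecutive cubes n³ from n = 1).
Position 13 falls in track A as its term 5, giving 32.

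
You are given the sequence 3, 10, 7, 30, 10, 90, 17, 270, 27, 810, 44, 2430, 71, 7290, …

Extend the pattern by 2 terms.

115, 21870

Split by position mod 2 into 2 tracks.
Subsequence A: 3, 7, 10, 17, 27, 44, 71. A Fibonacci-like recurrence a_n = a_{n-1} + a_{n-2}.
Subsequence B: 10, 30, 90, 270, 810, 2430, 7290. Geometric with ratio 3.
The 15th slot belongs to subsequence A; its 8th term is 115.
Position 16 → subsequence B, term 8 = 21870.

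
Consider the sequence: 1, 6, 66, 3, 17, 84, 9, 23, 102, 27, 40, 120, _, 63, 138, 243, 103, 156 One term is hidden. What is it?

Split by position mod 3 into 3 tracks.
Track A: 1, 3, 9, 27, ?, 243. Successive powers of 3.
Track B: 6, 17, 23, 40, 63, 103. Fibonacci-style (each term is the sum of the two before it).
Track C: 66, 84, 102, 120, 138, 156. Arithmetic with common difference +18.
Track A's pattern makes the blank 81.

81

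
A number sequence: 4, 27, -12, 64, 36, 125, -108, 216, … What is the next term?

324

Positions 1, 3, 5, … form one subsequence and positions 2, 4, 6, … form another.
Stream A: 4, -12, 36, -108. Geometric with ratio -3.
Stream B: 27, 64, 125, 216. The cubes 3³, 4³, 5³, ….
The 9th slot belongs to stream A; its 5th term is 324.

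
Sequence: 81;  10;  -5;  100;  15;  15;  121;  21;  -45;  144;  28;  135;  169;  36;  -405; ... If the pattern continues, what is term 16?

The terms cycle through 3 interleaved subsequences.
Track A = 81, 100, 121, 144, 169: perfect squares starting at 9².
Track B = 10, 15, 21, 28, 36: triangular numbers starting at T_4.
Track C = -5, 15, -45, 135, -405: geometric with ratio -3.
Term 16 comes from track A (its 6th entry): 196.

196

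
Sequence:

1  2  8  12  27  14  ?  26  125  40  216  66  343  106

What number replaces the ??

Taking every 2nd term gives 2 separate tracks.
Subsequence A is 1, 8, 27, ?, 125, 216, 343, which is the cubes 1³, 2³, 3³, ….
Subsequence B is 2, 12, 14, 26, 40, 66, 106, which is Fibonacci-style (each term is the sum of the two before it).
Subsequence A's pattern makes the blank 64.

64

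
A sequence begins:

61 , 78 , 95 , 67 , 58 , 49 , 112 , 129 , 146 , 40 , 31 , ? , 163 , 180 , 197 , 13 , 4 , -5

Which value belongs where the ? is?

The slot pattern repeats as AAABBB (period 6), so there are 2 interleaved tracks.
Track A is 61, 78, 95, 112, 129, 146, 163, 180, 197, which is arithmetic, step +17.
Track B is 67, 58, 49, 40, 31, ?, 13, 4, -5, which is arithmetic, step −9.
Filling track B at index 6 by its rule yields 22.

22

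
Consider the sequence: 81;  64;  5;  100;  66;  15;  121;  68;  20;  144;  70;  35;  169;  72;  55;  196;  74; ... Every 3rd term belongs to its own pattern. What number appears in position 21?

145

Split by position mod 3: positions 1, 4, 7, … form one track, and each other residue class forms its own.
Stream A: 81, 100, 121, 144, 169, 196 (the squares 9², 10², 11², …).
Stream B: 64, 66, 68, 70, 72, 74 (arithmetic with common difference +2).
Stream C: 5, 15, 20, 35, 55 (a Fibonacci-like recurrence a_n = a_{n-1} + a_{n-2}).
The 21st slot belongs to stream C; its 7th term is 145.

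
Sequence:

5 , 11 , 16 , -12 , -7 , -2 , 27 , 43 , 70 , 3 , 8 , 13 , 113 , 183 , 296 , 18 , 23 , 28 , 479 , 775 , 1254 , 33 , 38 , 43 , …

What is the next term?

2029

Reading positions in blocks of 6 reveals the pattern AAABBB — 2 tracks woven together.
Stream A: 5, 11, 16, 27, 43, 70, 113, 183, 296, 479, 775, 1254. A Fibonacci-like recurrence a_n = a_{n-1} + a_{n-2}.
Stream B: -12, -7, -2, 3, 8, 13, 18, 23, 28, 33, 38, 43. Adding 5 each time.
Position 25 → stream A, term 13 = 2029.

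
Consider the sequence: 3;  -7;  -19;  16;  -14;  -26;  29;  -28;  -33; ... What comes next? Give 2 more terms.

Split by position mod 3: positions 1, 4, 7, … form one track, and each other residue class forms its own.
Stream A: 3, 16, 29 (adding 13 each time).
Stream B: -7, -14, -28 (a geometric progression (common ratio 2)).
Stream C: -19, -26, -33 (arithmetic, step −7).
The 10th slot belongs to stream A; its 4th term is 42.
Term 11 comes from stream B (its 4th entry): -56.

42, -56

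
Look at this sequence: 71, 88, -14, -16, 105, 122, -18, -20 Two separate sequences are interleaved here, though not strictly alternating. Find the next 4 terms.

139, 156, -22, -24

The slot pattern repeats as AABB (period 4), so there are 2 interleaved tracks.
Track A: 71, 88, 105, 122 (arithmetic, step +17).
Track B: -14, -16, -18, -20 (linear: a_n = -12 − 2·n).
Term 9 comes from track A (its 5th entry): 139.
Position 10 falls in track A as its term 6, giving 156.
Position 11 → track B, term 5 = -22.
Term 12 comes from track B (its 6th entry): -24.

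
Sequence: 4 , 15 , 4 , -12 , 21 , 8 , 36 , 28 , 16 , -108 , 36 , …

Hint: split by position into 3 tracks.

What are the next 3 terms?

32, 324, 45

Split by position mod 3: positions 1, 4, 7, … form one track, and each other residue class forms its own.
Subsequence A: 4, -12, 36, -108 — a geometric progression (common ratio -3).
Subsequence B: 15, 21, 28, 36 — triangular numbers n(n+1)/2 for n = 5, 6, ….
Subsequence C: 4, 8, 16 — powers 2^2, 2^3, 2^4, ….
Position 12 falls in subsequence C as its term 4, giving 32.
Position 13 → subsequence A, term 5 = 324.
The 14th slot belongs to subsequence B; its 5th term is 45.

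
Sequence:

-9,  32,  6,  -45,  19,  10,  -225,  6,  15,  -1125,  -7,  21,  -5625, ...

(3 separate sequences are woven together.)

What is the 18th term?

36

Read the sequence 3 terms at a time; column i is its own pattern.
Subsequence A: -9, -45, -225, -1125, -5625. A geometric progression (common ratio 5).
Subsequence B: 32, 19, 6, -7. Subtracting 13 each time.
Subsequence C: 6, 10, 15, 21. The triangular numbers T_3, T_4, ….
The 18th slot belongs to subsequence C; its 6th term is 36.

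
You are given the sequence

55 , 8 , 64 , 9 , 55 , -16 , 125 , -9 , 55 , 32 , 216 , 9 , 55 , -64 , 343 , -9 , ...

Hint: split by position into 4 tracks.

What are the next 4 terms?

Split by position mod 4 into 4 tracks.
Stream A: 55, 55, 55, 55. Always 55.
Stream B: 8, -16, 32, -64. Multiplying by -2 each time.
Stream C: 64, 125, 216, 343. Perfect cubes starting at 4³.
Stream D: 9, -9, 9, -9. Oscillating between 9 and -9.
Term 17 comes from stream A (its 5th entry): 55.
Position 18 → stream B, term 5 = 128.
Position 19 → stream C, term 5 = 512.
Position 20 → stream D, term 5 = 9.

55, 128, 512, 9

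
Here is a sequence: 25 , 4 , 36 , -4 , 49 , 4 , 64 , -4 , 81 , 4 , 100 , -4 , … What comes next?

121

The terms cycle through 2 interleaved subsequences.
Track A: 25, 36, 49, 64, 81, 100 — the squares 5², 6², 7², ….
Track B: 4, -4, 4, -4, 4, -4 — the oscillation 4·(−1)^(n+1).
The 13th slot belongs to track A; its 7th term is 121.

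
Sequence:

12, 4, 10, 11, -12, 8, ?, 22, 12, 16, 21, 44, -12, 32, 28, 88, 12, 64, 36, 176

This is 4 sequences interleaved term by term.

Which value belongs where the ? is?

Read the sequence 4 terms at a time; column i is its own pattern.
Track A: 12, -12, 12, -12, 12 (oscillating between 12 and -12).
Track B: 4, 8, 16, 32, 64 (successive powers of 2).
Track C: 10, ?, 21, 28, 36 (triangular numbers n(n+1)/2 for n = 4, 5, …).
Track D: 11, 22, 44, 88, 176 (geometric, ×2 each step).
So the missing entry in track C is 15.

15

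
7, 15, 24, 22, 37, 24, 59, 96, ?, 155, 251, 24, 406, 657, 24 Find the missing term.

24

Reading positions in blocks of 3 reveals the pattern AAB — 2 tracks woven together.
Stream A: 7, 15, 22, 37, 59, 96, 155, 251, 406, 657 (a Fibonacci-like recurrence a_n = a_{n-1} + a_{n-2}).
Stream B: 24, 24, ?, 24, 24 (always 24).
Filling stream B at index 3 by its rule yields 24.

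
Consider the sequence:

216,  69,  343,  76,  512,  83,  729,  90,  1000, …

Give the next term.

97

Split by position mod 2 into 2 tracks.
Stream A: 216, 343, 512, 729, 1000. The cubes 6³, 7³, 8³, ….
Stream B: 69, 76, 83, 90. Adding 7 each time.
Term 10 comes from stream B (its 5th entry): 97.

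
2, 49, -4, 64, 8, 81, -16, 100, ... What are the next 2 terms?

32, 121

Positions 1, 3, 5, … form one subsequence and positions 2, 4, 6, … form another.
Stream A is 2, -4, 8, -16, which is multiplying by -2 each time.
Stream B is 49, 64, 81, 100, which is consecutive squares n² from n = 7.
Position 9 falls in stream A as its term 5, giving 32.
Position 10 → stream B, term 5 = 121.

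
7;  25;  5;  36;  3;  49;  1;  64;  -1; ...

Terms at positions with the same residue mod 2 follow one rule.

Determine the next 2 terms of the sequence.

81, -3

Taking every 2nd term gives 2 separate tracks.
Stream A: 7, 5, 3, 1, -1 — linear: a_n = 9 − 2·n.
Stream B: 25, 36, 49, 64 — the squares 5², 6², 7², ….
The 10th slot belongs to stream B; its 5th term is 81.
Term 11 comes from stream A (its 6th entry): -3.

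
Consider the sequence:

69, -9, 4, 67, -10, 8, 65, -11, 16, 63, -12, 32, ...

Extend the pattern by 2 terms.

Read the sequence 3 terms at a time; column i is its own pattern.
Track A: 69, 67, 65, 63. Subtracting 2 each time.
Track B: -9, -10, -11, -12. Arithmetic, step −1.
Track C: 4, 8, 16, 32. Successive powers of 2.
The 13th slot belongs to track A; its 5th term is 61.
Term 14 comes from track B (its 5th entry): -13.

61, -13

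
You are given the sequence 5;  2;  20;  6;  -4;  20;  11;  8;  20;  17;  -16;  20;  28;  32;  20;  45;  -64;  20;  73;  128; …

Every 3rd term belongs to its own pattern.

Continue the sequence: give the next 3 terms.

The terms cycle through 3 interleaved subsequences.
Subsequence A: 5, 6, 11, 17, 28, 45, 73 — each term equals the sum of the previous two.
Subsequence B: 2, -4, 8, -16, 32, -64, 128 — geometric with ratio -2.
Subsequence C: 20, 20, 20, 20, 20, 20 — the constant sequence 20.
Position 21 → subsequence C, term 7 = 20.
Position 22 → subsequence A, term 8 = 118.
The 23rd slot belongs to subsequence B; its 8th term is -256.

20, 118, -256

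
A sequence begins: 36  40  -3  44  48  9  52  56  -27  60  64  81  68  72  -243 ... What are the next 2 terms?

Reading positions in blocks of 3 reveals the pattern AAB — 2 tracks woven together.
Track A is 36, 40, 44, 48, 52, 56, 60, 64, 68, 72, which is adding 4 each time.
Track B is -3, 9, -27, 81, -243, which is multiplying by -3 each time.
Position 16 falls in track A as its term 11, giving 76.
Position 17 → track A, term 12 = 80.

76, 80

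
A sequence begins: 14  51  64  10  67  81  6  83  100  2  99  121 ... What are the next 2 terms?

-2, 115

Split by position mod 3: positions 1, 4, 7, … form one track, and each other residue class forms its own.
Track A: 14, 10, 6, 2. Linear: a_n = 18 − 4·n.
Track B: 51, 67, 83, 99. Linear: a_n = 35 + 16·n.
Track C: 64, 81, 100, 121. Consecutive squares n² from n = 8.
Position 13 falls in track A as its term 5, giving -2.
Position 14 falls in track B as its term 5, giving 115.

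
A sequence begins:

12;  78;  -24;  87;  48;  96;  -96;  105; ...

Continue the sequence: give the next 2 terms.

Taking every 2nd term gives 2 separate tracks.
Track A = 12, -24, 48, -96: a geometric progression (common ratio -2).
Track B = 78, 87, 96, 105: adding 9 each time.
Position 9 falls in track A as its term 5, giving 192.
The 10th slot belongs to track B; its 5th term is 114.

192, 114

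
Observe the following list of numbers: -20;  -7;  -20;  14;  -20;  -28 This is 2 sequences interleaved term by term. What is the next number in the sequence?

The terms cycle through 2 interleaved subsequences.
Stream A: -20, -20, -20 — the constant sequence -20.
Stream B: -7, 14, -28 — geometric with ratio -2.
Position 7 → stream A, term 4 = -20.

-20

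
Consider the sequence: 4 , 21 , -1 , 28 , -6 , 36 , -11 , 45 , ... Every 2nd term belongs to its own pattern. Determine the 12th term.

Odd-indexed and even-indexed terms follow separate rules.
Track A: 4, -1, -6, -11 (arithmetic with common difference −5).
Track B: 21, 28, 36, 45 (the triangular numbers T_6, T_7, …).
Position 12 falls in track B as its term 6, giving 66.

66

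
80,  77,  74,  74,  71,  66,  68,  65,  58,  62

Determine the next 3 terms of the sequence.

59, 50, 56

Positions follow the repeating pattern AAB; grouping by letter gives 2 tracks.
Subsequence A: 80, 77, 74, 71, 68, 65, 62 (subtracting 3 each time).
Subsequence B: 74, 66, 58 (linear: a_n = 82 − 8·n).
Position 11 falls in subsequence A as its term 8, giving 59.
Position 12 → subsequence B, term 4 = 50.
The 13th slot belongs to subsequence A; its 9th term is 56.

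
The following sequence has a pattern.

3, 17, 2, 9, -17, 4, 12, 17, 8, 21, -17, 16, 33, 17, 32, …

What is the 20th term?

17

Split by position mod 3 into 3 tracks.
Track A: 3, 9, 12, 21, 33 — Fibonacci-style (each term is the sum of the two before it).
Track B: 17, -17, 17, -17, 17 — alternating ±17.
Track C: 2, 4, 8, 16, 32 — powers 2^1, 2^2, 2^3, ….
The 20th slot belongs to track B; its 7th term is 17.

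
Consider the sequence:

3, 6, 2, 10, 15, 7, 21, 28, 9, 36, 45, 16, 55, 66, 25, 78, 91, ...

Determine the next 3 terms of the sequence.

41, 105, 120

Positions follow the repeating pattern AAB; grouping by letter gives 2 tracks.
Track A: 3, 6, 10, 15, 21, 28, 36, 45, 55, 66, 78, 91. Triangular numbers starting at T_2.
Track B: 2, 7, 9, 16, 25. A Fibonacci-like recurrence a_n = a_{n-1} + a_{n-2}.
Term 18 comes from track B (its 6th entry): 41.
Term 19 comes from track A (its 13th entry): 105.
Position 20 → track A, term 14 = 120.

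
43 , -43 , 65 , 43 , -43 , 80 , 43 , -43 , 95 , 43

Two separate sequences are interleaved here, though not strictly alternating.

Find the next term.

-43

Reading positions in blocks of 3 reveals the pattern AAB — 2 tracks woven together.
Track A = 43, -43, 43, -43, 43, -43, 43: oscillating between 43 and -43.
Track B = 65, 80, 95: adding 15 each time.
The 11th slot belongs to track A; its 8th term is -43.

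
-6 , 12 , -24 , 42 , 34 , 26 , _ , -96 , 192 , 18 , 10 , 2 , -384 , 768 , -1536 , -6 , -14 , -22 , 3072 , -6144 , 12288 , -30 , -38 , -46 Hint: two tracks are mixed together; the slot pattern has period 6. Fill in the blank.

48

Reading positions in blocks of 6 reveals the pattern AAABBB — 2 tracks woven together.
Track A: -6, 12, -24, ?, -96, 192, -384, 768, -1536, 3072, -6144, 12288 — a geometric progression (common ratio -2).
Track B: 42, 34, 26, 18, 10, 2, -6, -14, -22, -30, -38, -46 — linear: a_n = 50 − 8·n.
So the missing entry in track A is 48.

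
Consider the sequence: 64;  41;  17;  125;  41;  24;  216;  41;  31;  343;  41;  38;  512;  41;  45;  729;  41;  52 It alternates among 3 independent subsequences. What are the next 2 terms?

1000, 41

Taking every 3rd term gives 3 separate tracks.
Subsequence A: 64, 125, 216, 343, 512, 729 — perfect cubes starting at 4³.
Subsequence B: 41, 41, 41, 41, 41, 41 — the constant sequence 41.
Subsequence C: 17, 24, 31, 38, 45, 52 — adding 7 each time.
Position 19 falls in subsequence A as its term 7, giving 1000.
Term 20 comes from subsequence B (its 7th entry): 41.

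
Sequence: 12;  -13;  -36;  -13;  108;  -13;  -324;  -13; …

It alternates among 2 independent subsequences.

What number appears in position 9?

Split by position mod 2 into 2 tracks.
Stream A: 12, -36, 108, -324 — multiplying by -3 each time.
Stream B: -13, -13, -13, -13 — always -13.
Term 9 comes from stream A (its 5th entry): 972.

972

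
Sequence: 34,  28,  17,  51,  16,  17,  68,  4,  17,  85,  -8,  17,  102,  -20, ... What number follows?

The terms cycle through 3 interleaved subsequences.
Track A = 34, 51, 68, 85, 102: arithmetic, step +17.
Track B = 28, 16, 4, -8, -20: arithmetic with common difference −12.
Track C = 17, 17, 17, 17: always 17.
Term 15 comes from track C (its 5th entry): 17.

17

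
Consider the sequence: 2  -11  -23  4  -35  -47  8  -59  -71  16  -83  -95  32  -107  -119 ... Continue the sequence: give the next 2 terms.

64, -131

Reading positions in blocks of 3 reveals the pattern ABB — 2 tracks woven together.
Track A: 2, 4, 8, 16, 32 — powers of 2.
Track B: -11, -23, -35, -47, -59, -71, -83, -95, -107, -119 — arithmetic with common difference −12.
The 16th slot belongs to track A; its 6th term is 64.
Position 17 → track B, term 11 = -131.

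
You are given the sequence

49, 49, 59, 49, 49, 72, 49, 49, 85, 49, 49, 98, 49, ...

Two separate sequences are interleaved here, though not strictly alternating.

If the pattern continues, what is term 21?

The slot pattern repeats as AAB (period 3), so there are 2 interleaved tracks.
Subsequence A: 49, 49, 49, 49, 49, 49, 49, 49, 49 (the constant sequence 49).
Subsequence B: 59, 72, 85, 98 (linear: a_n = 46 + 13·n).
Position 21 falls in subsequence B as its term 7, giving 137.

137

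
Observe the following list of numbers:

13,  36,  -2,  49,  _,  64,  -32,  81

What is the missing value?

Split by position mod 2 into 2 tracks.
Track A: 13, -2, ?, -32 (arithmetic with common difference −15).
Track B: 36, 49, 64, 81 (perfect squares starting at 6²).
So the missing entry in track A is -17.

-17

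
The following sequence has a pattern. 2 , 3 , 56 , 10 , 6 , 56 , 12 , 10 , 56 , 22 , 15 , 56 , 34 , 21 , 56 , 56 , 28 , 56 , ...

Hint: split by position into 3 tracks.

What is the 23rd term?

45

Taking every 3rd term gives 3 separate tracks.
Track A is 2, 10, 12, 22, 34, 56, which is Fibonacci-style (each term is the sum of the two before it).
Track B is 3, 6, 10, 15, 21, 28, which is triangular numbers starting at T_2.
Track C is 56, 56, 56, 56, 56, 56, which is constant 56.
Position 23 falls in track B as its term 8, giving 45.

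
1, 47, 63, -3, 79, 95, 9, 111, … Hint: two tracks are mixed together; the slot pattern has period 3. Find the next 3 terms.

127, -27, 143

Positions follow the repeating pattern ABB; grouping by letter gives 2 tracks.
Track A: 1, -3, 9 (multiplying by -3 each time).
Track B: 47, 63, 79, 95, 111 (arithmetic, step +16).
Position 9 falls in track B as its term 6, giving 127.
Position 10 → track A, term 4 = -27.
Position 11 falls in track B as its term 7, giving 143.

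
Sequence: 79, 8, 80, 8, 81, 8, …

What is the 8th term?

Taking every 2nd term gives 2 separate tracks.
Track A: 79, 80, 81 (arithmetic, step +1).
Track B: 8, 8, 8 (always 8).
Position 8 → track B, term 4 = 8.

8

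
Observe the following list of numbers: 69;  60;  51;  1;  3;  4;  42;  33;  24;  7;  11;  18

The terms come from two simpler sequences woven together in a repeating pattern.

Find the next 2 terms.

Reading positions in blocks of 6 reveals the pattern AAABBB — 2 tracks woven together.
Subsequence A = 69, 60, 51, 42, 33, 24: arithmetic, step −9.
Subsequence B = 1, 3, 4, 7, 11, 18: Fibonacci-style (each term is the sum of the two before it).
Term 13 comes from subsequence A (its 7th entry): 15.
The 14th slot belongs to subsequence A; its 8th term is 6.

15, 6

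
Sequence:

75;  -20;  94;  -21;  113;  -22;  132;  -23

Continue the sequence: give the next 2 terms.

Taking every 2nd term gives 2 separate tracks.
Subsequence A = 75, 94, 113, 132: linear: a_n = 56 + 19·n.
Subsequence B = -20, -21, -22, -23: subtracting 1 each time.
Term 9 comes from subsequence A (its 5th entry): 151.
Position 10 falls in subsequence B as its term 5, giving -24.

151, -24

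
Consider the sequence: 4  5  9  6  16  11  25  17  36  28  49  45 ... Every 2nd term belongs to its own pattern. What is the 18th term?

191

Taking every 2nd term gives 2 separate tracks.
Subsequence A: 4, 9, 16, 25, 36, 49 — consecutive squares n² from n = 2.
Subsequence B: 5, 6, 11, 17, 28, 45 — Fibonacci-style (each term is the sum of the two before it).
Term 18 comes from subsequence B (its 9th entry): 191.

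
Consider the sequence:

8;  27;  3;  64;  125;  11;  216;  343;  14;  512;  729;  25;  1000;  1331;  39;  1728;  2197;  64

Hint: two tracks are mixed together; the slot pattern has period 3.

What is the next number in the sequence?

The slot pattern repeats as AAB (period 3), so there are 2 interleaved tracks.
Track A: 8, 27, 64, 125, 216, 343, 512, 729, 1000, 1331, 1728, 2197 (perfect cubes starting at 2³).
Track B: 3, 11, 14, 25, 39, 64 (a Fibonacci-like recurrence a_n = a_{n-1} + a_{n-2}).
Position 19 falls in track A as its term 13, giving 2744.

2744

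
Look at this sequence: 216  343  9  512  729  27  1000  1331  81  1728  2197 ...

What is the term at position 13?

Positions follow the repeating pattern AAB; grouping by letter gives 2 tracks.
Stream A = 216, 343, 512, 729, 1000, 1331, 1728, 2197: perfect cubes starting at 6³.
Stream B = 9, 27, 81: a geometric progression (common ratio 3).
Position 13 → stream A, term 9 = 2744.

2744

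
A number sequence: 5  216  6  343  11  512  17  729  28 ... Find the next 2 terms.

1000, 45

Odd-indexed and even-indexed terms follow separate rules.
Track A: 5, 6, 11, 17, 28 (each term equals the sum of the previous two).
Track B: 216, 343, 512, 729 (the cubes 6³, 7³, 8³, …).
Term 10 comes from track B (its 5th entry): 1000.
Term 11 comes from track A (its 6th entry): 45.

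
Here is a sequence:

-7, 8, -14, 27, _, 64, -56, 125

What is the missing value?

-28

Positions 1, 3, 5, … form one subsequence and positions 2, 4, 6, … form another.
Track A: -7, -14, ?, -56 — a geometric progression (common ratio 2).
Track B: 8, 27, 64, 125 — the cubes 2³, 3³, 4³, ….
So the missing entry in track A is -28.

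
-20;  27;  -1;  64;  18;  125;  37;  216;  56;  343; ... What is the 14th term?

729

Taking every 2nd term gives 2 separate tracks.
Subsequence A: -20, -1, 18, 37, 56 (adding 19 each time).
Subsequence B: 27, 64, 125, 216, 343 (consecutive cubes n³ from n = 3).
Position 14 falls in subsequence B as its term 7, giving 729.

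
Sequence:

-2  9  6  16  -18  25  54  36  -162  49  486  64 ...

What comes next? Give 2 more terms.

Taking every 2nd term gives 2 separate tracks.
Subsequence A: -2, 6, -18, 54, -162, 486 (multiplying by -3 each time).
Subsequence B: 9, 16, 25, 36, 49, 64 (perfect squares starting at 3²).
Position 13 falls in subsequence A as its term 7, giving -1458.
Position 14 falls in subsequence B as its term 7, giving 81.

-1458, 81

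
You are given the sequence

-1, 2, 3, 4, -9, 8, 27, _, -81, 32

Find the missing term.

Positions 1, 3, 5, … form one subsequence and positions 2, 4, 6, … form another.
Track A = -1, 3, -9, 27, -81: geometric with ratio -3.
Track B = 2, 4, 8, ?, 32: powers 2^1, 2^2, 2^3, ….
The gap is track B's term 4; the rule gives 16.

16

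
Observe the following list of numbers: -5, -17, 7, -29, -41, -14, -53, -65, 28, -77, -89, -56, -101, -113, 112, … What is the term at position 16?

The slot pattern repeats as AAB (period 3), so there are 2 interleaved tracks.
Track A = -5, -17, -29, -41, -53, -65, -77, -89, -101, -113: arithmetic with common difference −12.
Track B = 7, -14, 28, -56, 112: multiplying by -2 each time.
The 16th slot belongs to track A; its 11th term is -125.

-125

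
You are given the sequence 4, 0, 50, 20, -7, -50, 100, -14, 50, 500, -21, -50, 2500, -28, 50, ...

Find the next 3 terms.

12500, -35, -50

The terms cycle through 3 interleaved subsequences.
Subsequence A = 4, 20, 100, 500, 2500: multiplying by 5 each time.
Subsequence B = 0, -7, -14, -21, -28: arithmetic, step −7.
Subsequence C = 50, -50, 50, -50, 50: oscillating between 50 and -50.
The 16th slot belongs to subsequence A; its 6th term is 12500.
Position 17 falls in subsequence B as its term 6, giving -35.
Position 18 falls in subsequence C as its term 6, giving -50.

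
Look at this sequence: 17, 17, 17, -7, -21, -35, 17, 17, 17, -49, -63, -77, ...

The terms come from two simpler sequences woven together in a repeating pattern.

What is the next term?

17

Positions follow the repeating pattern AAABBB; grouping by letter gives 2 tracks.
Track A: 17, 17, 17, 17, 17, 17. The constant sequence 17.
Track B: -7, -21, -35, -49, -63, -77. Arithmetic with common difference −14.
The 13th slot belongs to track A; its 7th term is 17.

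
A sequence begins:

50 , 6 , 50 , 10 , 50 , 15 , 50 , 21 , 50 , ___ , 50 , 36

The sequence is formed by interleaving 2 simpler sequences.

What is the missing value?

28

Positions 1, 3, 5, … form one subsequence and positions 2, 4, 6, … form another.
Track A: 50, 50, 50, 50, 50, 50. The constant sequence 50.
Track B: 6, 10, 15, 21, ?, 36. Triangular numbers starting at T_3.
Filling track B at index 5 by its rule yields 28.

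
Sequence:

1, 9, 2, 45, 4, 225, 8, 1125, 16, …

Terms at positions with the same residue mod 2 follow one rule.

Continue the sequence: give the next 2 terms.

Odd-indexed and even-indexed terms follow separate rules.
Track A: 1, 2, 4, 8, 16 — successive powers of 2.
Track B: 9, 45, 225, 1125 — geometric with ratio 5.
Position 10 → track B, term 5 = 5625.
Position 11 falls in track A as its term 6, giving 32.

5625, 32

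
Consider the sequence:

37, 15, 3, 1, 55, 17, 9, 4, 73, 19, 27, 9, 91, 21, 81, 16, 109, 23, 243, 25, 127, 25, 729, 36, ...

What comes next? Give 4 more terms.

Split by position mod 4 into 4 tracks.
Stream A = 37, 55, 73, 91, 109, 127: adding 18 each time.
Stream B = 15, 17, 19, 21, 23, 25: arithmetic, step +2.
Stream C = 3, 9, 27, 81, 243, 729: powers of 3.
Stream D = 1, 4, 9, 16, 25, 36: the squares 1², 2², 3², ….
Term 25 comes from stream A (its 7th entry): 145.
Position 26 → stream B, term 7 = 27.
The 27th slot belongs to stream C; its 7th term is 2187.
The 28th slot belongs to stream D; its 7th term is 49.

145, 27, 2187, 49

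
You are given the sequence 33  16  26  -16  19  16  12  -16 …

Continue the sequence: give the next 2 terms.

Odd-indexed and even-indexed terms follow separate rules.
Track A: 33, 26, 19, 12 (arithmetic with common difference −7).
Track B: 16, -16, 16, -16 (alternating ±16).
Position 9 → track A, term 5 = 5.
The 10th slot belongs to track B; its 5th term is 16.

5, 16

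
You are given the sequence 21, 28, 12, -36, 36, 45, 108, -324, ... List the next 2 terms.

55, 66

The slot pattern repeats as AABB (period 4), so there are 2 interleaved tracks.
Track A = 21, 28, 36, 45: triangular numbers n(n+1)/2 for n = 6, 7, ….
Track B = 12, -36, 108, -324: multiplying by -3 each time.
Position 9 falls in track A as its term 5, giving 55.
Position 10 falls in track A as its term 6, giving 66.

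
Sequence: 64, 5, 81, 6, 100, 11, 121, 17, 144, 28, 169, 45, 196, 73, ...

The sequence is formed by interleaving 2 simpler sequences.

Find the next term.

225

Odd-indexed and even-indexed terms follow separate rules.
Subsequence A is 64, 81, 100, 121, 144, 169, 196, which is the squares 8², 9², 10², ….
Subsequence B is 5, 6, 11, 17, 28, 45, 73, which is Fibonacci-style (each term is the sum of the two before it).
Position 15 falls in subsequence A as its term 8, giving 225.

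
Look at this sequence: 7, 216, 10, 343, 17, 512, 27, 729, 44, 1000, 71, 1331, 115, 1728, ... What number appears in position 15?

186

The terms cycle through 2 interleaved subsequences.
Subsequence A: 7, 10, 17, 27, 44, 71, 115 — each term equals the sum of the previous two.
Subsequence B: 216, 343, 512, 729, 1000, 1331, 1728 — perfect cubes starting at 6³.
Term 15 comes from subsequence A (its 8th entry): 186.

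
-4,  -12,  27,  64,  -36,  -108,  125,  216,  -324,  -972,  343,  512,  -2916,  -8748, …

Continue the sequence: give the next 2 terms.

729, 1000

Reading positions in blocks of 4 reveals the pattern AABB — 2 tracks woven together.
Track A: -4, -12, -36, -108, -324, -972, -2916, -8748. Geometric with ratio 3.
Track B: 27, 64, 125, 216, 343, 512. Perfect cubes starting at 3³.
Term 15 comes from track B (its 7th entry): 729.
The 16th slot belongs to track B; its 8th term is 1000.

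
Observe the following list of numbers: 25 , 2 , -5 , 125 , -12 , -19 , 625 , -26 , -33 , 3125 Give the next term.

Reading positions in blocks of 3 reveals the pattern ABB — 2 tracks woven together.
Subsequence A: 25, 125, 625, 3125 — successive powers of 5.
Subsequence B: 2, -5, -12, -19, -26, -33 — arithmetic with common difference −7.
The 11th slot belongs to subsequence B; its 7th term is -40.

-40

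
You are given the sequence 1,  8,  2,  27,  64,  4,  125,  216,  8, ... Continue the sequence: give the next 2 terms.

343, 512

The slot pattern repeats as AAB (period 3), so there are 2 interleaved tracks.
Subsequence A: 1, 8, 27, 64, 125, 216 — the cubes 1³, 2³, 3³, ….
Subsequence B: 2, 4, 8 — successive powers of 2.
Position 10 → subsequence A, term 7 = 343.
Position 11 → subsequence A, term 8 = 512.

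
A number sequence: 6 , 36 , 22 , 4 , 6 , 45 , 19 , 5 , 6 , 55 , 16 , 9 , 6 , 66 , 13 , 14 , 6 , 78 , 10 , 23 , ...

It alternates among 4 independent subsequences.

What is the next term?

Split by position mod 4: positions 1, 5, 9, … form one track, and each other residue class forms its own.
Subsequence A: 6, 6, 6, 6, 6 — always 6.
Subsequence B: 36, 45, 55, 66, 78 — the triangular numbers T_8, T_9, ….
Subsequence C: 22, 19, 16, 13, 10 — linear: a_n = 25 − 3·n.
Subsequence D: 4, 5, 9, 14, 23 — each term equals the sum of the previous two.
The 21st slot belongs to subsequence A; its 6th term is 6.

6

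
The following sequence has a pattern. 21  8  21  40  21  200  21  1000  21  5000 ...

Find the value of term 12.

25000

Odd-indexed and even-indexed terms follow separate rules.
Track A is 21, 21, 21, 21, 21, which is the constant sequence 21.
Track B is 8, 40, 200, 1000, 5000, which is geometric with ratio 5.
Term 12 comes from track B (its 6th entry): 25000.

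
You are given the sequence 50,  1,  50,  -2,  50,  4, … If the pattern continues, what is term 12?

-32

Odd-indexed and even-indexed terms follow separate rules.
Track A = 50, 50, 50: constant 50.
Track B = 1, -2, 4: multiplying by -2 each time.
Position 12 falls in track B as its term 6, giving -32.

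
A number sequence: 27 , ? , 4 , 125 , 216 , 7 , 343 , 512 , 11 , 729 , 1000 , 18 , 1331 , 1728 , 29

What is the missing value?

64

Positions follow the repeating pattern AAB; grouping by letter gives 2 tracks.
Subsequence A is 27, ?, 125, 216, 343, 512, 729, 1000, 1331, 1728, which is perfect cubes starting at 3³.
Subsequence B is 4, 7, 11, 18, 29, which is Fibonacci-style (each term is the sum of the two before it).
The gap is subsequence A's term 2; the rule gives 64.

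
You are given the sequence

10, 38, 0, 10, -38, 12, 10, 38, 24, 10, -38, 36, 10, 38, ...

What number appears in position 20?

Split by position mod 3 into 3 tracks.
Track A: 10, 10, 10, 10, 10. Constant 10.
Track B: 38, -38, 38, -38, 38. Alternating ±38.
Track C: 0, 12, 24, 36. Arithmetic with common difference +12.
Position 20 falls in track B as its term 7, giving 38.

38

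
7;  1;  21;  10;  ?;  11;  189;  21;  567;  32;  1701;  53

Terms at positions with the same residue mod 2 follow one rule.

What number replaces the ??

63

Taking every 2nd term gives 2 separate tracks.
Stream A: 7, 21, ?, 189, 567, 1701 (geometric, ×3 each step).
Stream B: 1, 10, 11, 21, 32, 53 (Fibonacci-style (each term is the sum of the two before it)).
The gap is stream A's term 3; the rule gives 63.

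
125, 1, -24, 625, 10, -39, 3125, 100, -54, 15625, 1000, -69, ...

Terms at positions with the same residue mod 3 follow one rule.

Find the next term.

The terms cycle through 3 interleaved subsequences.
Track A: 125, 625, 3125, 15625. Powers of 5.
Track B: 1, 10, 100, 1000. Multiplying by 10 each time.
Track C: -24, -39, -54, -69. Linear: a_n = -9 − 15·n.
Position 13 falls in track A as its term 5, giving 78125.

78125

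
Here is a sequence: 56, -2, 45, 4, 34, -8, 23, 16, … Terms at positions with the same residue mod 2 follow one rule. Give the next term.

12

Split by position mod 2 into 2 tracks.
Track A = 56, 45, 34, 23: linear: a_n = 67 − 11·n.
Track B = -2, 4, -8, 16: multiplying by -2 each time.
Term 9 comes from track A (its 5th entry): 12.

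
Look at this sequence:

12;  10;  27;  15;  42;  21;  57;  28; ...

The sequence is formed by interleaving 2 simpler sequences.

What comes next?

72

Positions 1, 3, 5, … form one subsequence and positions 2, 4, 6, … form another.
Track A: 12, 27, 42, 57 — linear: a_n = -3 + 15·n.
Track B: 10, 15, 21, 28 — triangular numbers n(n+1)/2 for n = 4, 5, ….
Position 9 falls in track A as its term 5, giving 72.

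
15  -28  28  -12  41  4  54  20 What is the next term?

67

Taking every 2nd term gives 2 separate tracks.
Track A = 15, 28, 41, 54: arithmetic, step +13.
Track B = -28, -12, 4, 20: adding 16 each time.
The 9th slot belongs to track A; its 5th term is 67.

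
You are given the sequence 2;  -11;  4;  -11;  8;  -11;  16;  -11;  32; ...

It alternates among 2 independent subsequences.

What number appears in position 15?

256

The terms cycle through 2 interleaved subsequences.
Track A: 2, 4, 8, 16, 32 (successive powers of 2).
Track B: -11, -11, -11, -11 (the constant sequence -11).
Position 15 → track A, term 8 = 256.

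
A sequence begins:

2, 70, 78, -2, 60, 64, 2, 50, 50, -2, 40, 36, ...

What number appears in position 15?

22

Taking every 3rd term gives 3 separate tracks.
Stream A: 2, -2, 2, -2. The oscillation 2·(−1)^(n+1).
Stream B: 70, 60, 50, 40. Arithmetic with common difference −10.
Stream C: 78, 64, 50, 36. Linear: a_n = 92 − 14·n.
Term 15 comes from stream C (its 5th entry): 22.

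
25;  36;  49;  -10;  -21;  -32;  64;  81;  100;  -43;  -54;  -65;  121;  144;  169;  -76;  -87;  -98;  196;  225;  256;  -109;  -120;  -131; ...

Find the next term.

The slot pattern repeats as AAABBB (period 6), so there are 2 interleaved tracks.
Track A: 25, 36, 49, 64, 81, 100, 121, 144, 169, 196, 225, 256 — consecutive squares n² from n = 5.
Track B: -10, -21, -32, -43, -54, -65, -76, -87, -98, -109, -120, -131 — arithmetic, step −11.
Term 25 comes from track A (its 13th entry): 289.

289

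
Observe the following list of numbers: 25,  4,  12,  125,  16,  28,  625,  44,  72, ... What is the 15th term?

492

The slot pattern repeats as ABB (period 3), so there are 2 interleaved tracks.
Track A = 25, 125, 625: powers of 5.
Track B = 4, 12, 16, 28, 44, 72: each term equals the sum of the previous two.
The 15th slot belongs to track B; its 10th term is 492.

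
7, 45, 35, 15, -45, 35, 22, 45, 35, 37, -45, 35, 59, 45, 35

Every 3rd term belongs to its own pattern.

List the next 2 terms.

Read the sequence 3 terms at a time; column i is its own pattern.
Track A is 7, 15, 22, 37, 59, which is a Fibonacci-like recurrence a_n = a_{n-1} + a_{n-2}.
Track B is 45, -45, 45, -45, 45, which is alternating ±45.
Track C is 35, 35, 35, 35, 35, which is always 35.
Position 16 falls in track A as its term 6, giving 96.
Position 17 falls in track B as its term 6, giving -45.

96, -45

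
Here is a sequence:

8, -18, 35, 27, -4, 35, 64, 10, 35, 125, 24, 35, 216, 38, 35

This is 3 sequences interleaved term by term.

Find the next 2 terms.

343, 52

Taking every 3rd term gives 3 separate tracks.
Subsequence A is 8, 27, 64, 125, 216, which is the cubes 2³, 3³, 4³, ….
Subsequence B is -18, -4, 10, 24, 38, which is linear: a_n = -32 + 14·n.
Subsequence C is 35, 35, 35, 35, 35, which is constant 35.
Position 16 → subsequence A, term 6 = 343.
Position 17 falls in subsequence B as its term 6, giving 52.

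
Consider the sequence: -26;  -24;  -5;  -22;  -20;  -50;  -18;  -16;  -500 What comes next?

-14

Positions follow the repeating pattern AAB; grouping by letter gives 2 tracks.
Track A: -26, -24, -22, -20, -18, -16 — arithmetic with common difference +2.
Track B: -5, -50, -500 — geometric, ×10 each step.
The 10th slot belongs to track A; its 7th term is -14.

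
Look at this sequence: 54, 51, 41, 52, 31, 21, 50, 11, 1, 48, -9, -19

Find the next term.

The slot pattern repeats as ABB (period 3), so there are 2 interleaved tracks.
Stream A: 54, 52, 50, 48. Linear: a_n = 56 − 2·n.
Stream B: 51, 41, 31, 21, 11, 1, -9, -19. Arithmetic with common difference −10.
Position 13 → stream A, term 5 = 46.

46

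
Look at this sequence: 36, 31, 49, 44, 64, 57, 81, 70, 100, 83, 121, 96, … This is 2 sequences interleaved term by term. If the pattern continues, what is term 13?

144

Odd-indexed and even-indexed terms follow separate rules.
Track A: 36, 49, 64, 81, 100, 121. Perfect squares starting at 6².
Track B: 31, 44, 57, 70, 83, 96. Adding 13 each time.
Position 13 → track A, term 7 = 144.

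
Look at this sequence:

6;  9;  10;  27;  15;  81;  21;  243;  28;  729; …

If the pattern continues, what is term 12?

Odd-indexed and even-indexed terms follow separate rules.
Stream A is 6, 10, 15, 21, 28, which is triangular numbers starting at T_3.
Stream B is 9, 27, 81, 243, 729, which is a geometric progression (common ratio 3).
Position 12 falls in stream B as its term 6, giving 2187.

2187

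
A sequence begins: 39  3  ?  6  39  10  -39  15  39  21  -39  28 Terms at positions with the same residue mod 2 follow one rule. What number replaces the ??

-39

Odd-indexed and even-indexed terms follow separate rules.
Stream A is 39, ?, 39, -39, 39, -39, which is alternating ±39.
Stream B is 3, 6, 10, 15, 21, 28, which is the triangular numbers T_2, T_3, ….
So the missing entry in stream A is -39.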